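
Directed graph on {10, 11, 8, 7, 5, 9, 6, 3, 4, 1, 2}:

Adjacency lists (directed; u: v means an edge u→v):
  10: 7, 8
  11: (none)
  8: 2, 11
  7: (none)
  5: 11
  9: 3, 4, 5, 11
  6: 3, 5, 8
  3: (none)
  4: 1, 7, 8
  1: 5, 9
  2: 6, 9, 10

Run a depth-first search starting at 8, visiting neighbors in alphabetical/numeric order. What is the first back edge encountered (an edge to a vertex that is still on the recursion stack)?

6->8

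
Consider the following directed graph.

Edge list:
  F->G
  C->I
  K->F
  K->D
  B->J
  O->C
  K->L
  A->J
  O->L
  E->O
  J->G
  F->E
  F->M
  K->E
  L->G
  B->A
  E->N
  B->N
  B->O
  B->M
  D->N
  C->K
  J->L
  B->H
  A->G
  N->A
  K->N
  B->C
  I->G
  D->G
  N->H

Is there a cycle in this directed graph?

Yes

DFS with white/gray/black marking, starting from I:
I gray
  G gray
  G black
I black
E gray
  N gray
    H gray
    H black
    A gray
      A→G: G black — skip
      J gray
        J→G: G black — skip
        L gray
          L→G: G black — skip
        L black
      J black
    A black
  N black
  O gray
    O→L: L black — skip
    C gray
      K gray
        K→E: E is gray → back edge
Back edge found, so a cycle exists: E → O → C → K → E.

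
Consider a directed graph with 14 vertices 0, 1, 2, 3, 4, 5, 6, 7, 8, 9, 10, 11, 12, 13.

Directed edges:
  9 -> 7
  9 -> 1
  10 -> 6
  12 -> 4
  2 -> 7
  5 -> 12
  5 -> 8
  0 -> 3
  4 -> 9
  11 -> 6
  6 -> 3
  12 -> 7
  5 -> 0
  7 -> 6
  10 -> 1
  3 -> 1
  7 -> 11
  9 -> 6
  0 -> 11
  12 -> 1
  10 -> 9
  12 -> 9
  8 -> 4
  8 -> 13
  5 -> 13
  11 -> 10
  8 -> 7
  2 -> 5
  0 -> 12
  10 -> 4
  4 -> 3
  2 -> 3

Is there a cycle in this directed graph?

Yes

DFS with white/gray/black marking, starting from 11:
11 gray
  6 gray
    3 gray
      1 gray
      1 black
    3 black
  6 black
  10 gray
    10→6: 6 black — skip
    4 gray
      9 gray
        9→6: 6 black — skip
        7 gray
          7→11: 11 is gray → back edge
Back edge found, so a cycle exists: 11 → 10 → 4 → 9 → 7 → 11.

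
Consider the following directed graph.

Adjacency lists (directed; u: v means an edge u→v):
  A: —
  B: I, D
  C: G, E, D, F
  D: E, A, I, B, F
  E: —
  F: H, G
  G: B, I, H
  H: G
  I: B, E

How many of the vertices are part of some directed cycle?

6

A vertex is on a directed cycle iff it belongs to a strongly connected component of size ≥ 2 (or has a self-loop).
The vertices on cycles are {B, D, F, G, H, I} — 6 in total.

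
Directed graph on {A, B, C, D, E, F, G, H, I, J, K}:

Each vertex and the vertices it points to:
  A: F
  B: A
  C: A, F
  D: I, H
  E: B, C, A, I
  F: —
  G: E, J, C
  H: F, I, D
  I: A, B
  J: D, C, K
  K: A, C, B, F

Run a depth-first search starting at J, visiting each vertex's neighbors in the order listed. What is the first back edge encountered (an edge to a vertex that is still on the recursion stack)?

DFS from J (visiting each vertex's neighbors in the order listed); mark gray on enter, black on exit:
J gray
  D gray
    I gray
      A gray
        F gray
        F black
      A black
      B gray
        B→A: A black — skip
      B black
    I black
    H gray
      H→F: F black — skip
      H→I: I black — skip
      H→D: D is gray → back edge
First back edge: H → D.

H->D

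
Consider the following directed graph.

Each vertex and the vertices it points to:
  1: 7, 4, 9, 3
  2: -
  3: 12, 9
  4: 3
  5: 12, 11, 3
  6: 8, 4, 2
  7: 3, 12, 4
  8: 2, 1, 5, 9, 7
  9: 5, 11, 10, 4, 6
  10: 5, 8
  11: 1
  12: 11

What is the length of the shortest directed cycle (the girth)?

For each vertex v, BFS finds the shortest path from v back to v.
The shortest such closed walk is 8 → 9 → 10 → 8, length 3.

3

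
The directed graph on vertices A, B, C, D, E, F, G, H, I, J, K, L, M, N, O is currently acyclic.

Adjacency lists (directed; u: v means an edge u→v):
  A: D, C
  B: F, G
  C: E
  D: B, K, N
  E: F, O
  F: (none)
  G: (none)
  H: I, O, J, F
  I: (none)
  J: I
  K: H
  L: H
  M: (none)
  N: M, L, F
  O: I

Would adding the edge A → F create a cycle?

No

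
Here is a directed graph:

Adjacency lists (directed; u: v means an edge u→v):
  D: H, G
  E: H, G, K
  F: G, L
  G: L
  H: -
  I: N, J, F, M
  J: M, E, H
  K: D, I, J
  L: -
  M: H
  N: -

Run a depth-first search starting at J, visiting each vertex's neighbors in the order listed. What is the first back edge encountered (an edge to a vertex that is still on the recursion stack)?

I->J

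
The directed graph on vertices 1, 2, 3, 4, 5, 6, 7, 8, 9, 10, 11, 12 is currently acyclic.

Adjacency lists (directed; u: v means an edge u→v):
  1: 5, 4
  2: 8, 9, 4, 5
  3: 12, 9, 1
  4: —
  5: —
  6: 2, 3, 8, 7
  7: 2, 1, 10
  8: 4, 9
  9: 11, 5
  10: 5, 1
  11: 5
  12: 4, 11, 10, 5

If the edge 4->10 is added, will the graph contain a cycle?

Adding 4→10 creates a cycle iff 10 can already reach 4.
Path from 10: 10 → 1 → 4.
So 10 → … → 4 → 10 is a cycle.

Yes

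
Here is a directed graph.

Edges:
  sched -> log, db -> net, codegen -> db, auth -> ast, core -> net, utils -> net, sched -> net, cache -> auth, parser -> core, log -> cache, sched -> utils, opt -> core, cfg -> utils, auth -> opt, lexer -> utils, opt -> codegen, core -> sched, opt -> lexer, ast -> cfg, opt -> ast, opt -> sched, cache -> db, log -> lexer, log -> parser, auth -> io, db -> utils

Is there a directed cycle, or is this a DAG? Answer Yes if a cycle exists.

DFS with white/gray/black marking, starting from auth:
auth gray
  ast gray
    cfg gray
      utils gray
        net gray
        net black
      utils black
    cfg black
  ast black
  io gray
  io black
  opt gray
    core gray
      sched gray
        log gray
          lexer gray
            lexer→utils: utils black — skip
          lexer black
          cache gray
            db gray
              db→utils: utils black — skip
              db→net: net black — skip
            db black
            cache→auth: auth is gray → back edge
Back edge found, so a cycle exists: auth → opt → core → sched → log → cache → auth.

Yes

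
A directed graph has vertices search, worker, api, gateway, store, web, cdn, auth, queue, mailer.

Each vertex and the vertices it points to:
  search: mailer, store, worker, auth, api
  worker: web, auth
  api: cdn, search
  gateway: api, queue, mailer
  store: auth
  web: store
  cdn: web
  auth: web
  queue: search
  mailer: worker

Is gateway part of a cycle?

No

gateway lies on a cycle iff there is a path from gateway back to itself.
Exploring from gateway, it never reaches itself; equivalently, its strongly connected component is a singleton.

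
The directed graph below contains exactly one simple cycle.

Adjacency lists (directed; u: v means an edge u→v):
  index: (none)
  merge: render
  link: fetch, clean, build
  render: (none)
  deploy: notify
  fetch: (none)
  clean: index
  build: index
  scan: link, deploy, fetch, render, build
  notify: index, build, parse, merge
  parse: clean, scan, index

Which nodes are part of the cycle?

DFS with gray/black marking from deploy:
deploy gray
  notify gray
    index gray
    index black
    build gray
      build→index: index black — skip
    build black
    parse gray
      clean gray
        clean→index: index black — skip
      clean black
      scan gray
        link gray
          fetch gray
          fetch black
          link→clean: clean black — skip
          link→build: build black — skip
        link black
        scan→deploy: deploy is gray → back edge
Back edge closes the cycle deploy → notify → parse → scan → deploy; its vertices are {scan, parse, deploy, notify}.

scan, parse, deploy, notify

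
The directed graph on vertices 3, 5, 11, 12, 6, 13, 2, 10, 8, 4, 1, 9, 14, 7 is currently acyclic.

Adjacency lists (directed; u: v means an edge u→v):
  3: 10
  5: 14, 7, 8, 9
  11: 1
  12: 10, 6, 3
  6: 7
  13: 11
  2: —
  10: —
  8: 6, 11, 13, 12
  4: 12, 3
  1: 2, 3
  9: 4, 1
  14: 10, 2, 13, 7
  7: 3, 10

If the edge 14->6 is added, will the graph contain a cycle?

No

Adding 14→6 creates a cycle iff 6 can already reach 14.
Explore from 6: no path reaches 14. The graph stays acyclic.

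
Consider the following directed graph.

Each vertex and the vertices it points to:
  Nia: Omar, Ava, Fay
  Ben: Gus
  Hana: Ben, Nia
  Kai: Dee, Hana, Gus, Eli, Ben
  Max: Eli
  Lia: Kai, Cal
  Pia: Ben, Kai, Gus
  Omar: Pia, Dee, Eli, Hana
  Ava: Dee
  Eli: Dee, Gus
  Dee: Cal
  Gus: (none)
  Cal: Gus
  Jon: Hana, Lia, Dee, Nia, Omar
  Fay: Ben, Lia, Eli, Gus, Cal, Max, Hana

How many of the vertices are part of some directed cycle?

7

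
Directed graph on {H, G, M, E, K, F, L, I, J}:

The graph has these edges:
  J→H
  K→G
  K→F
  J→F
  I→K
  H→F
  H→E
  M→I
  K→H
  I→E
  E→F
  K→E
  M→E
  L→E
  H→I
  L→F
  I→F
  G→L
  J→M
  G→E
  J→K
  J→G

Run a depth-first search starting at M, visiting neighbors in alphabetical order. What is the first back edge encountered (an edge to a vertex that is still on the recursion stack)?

H->I

DFS from M (visiting neighbors in alphabetical order); mark gray on enter, black on exit:
M gray
  E gray
    F gray
    F black
  E black
  I gray
    I→E: E black — skip
    I→F: F black — skip
    K gray
      K→E: E black — skip
      K→F: F black — skip
      G gray
        G→E: E black — skip
        L gray
          L→E: E black — skip
          L→F: F black — skip
        L black
      G black
      H gray
        H→E: E black — skip
        H→F: F black — skip
        H→I: I is gray → back edge
First back edge: H → I.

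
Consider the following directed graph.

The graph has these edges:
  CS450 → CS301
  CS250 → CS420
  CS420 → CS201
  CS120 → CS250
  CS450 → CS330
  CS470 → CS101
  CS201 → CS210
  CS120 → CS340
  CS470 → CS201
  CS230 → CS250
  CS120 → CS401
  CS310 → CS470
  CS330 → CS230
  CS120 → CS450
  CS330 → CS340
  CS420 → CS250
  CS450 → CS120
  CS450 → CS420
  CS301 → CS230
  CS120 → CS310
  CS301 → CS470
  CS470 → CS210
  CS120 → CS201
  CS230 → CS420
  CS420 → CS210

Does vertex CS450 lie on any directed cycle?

Yes

CS450 is on a cycle iff CS450 can reach itself via ≥1 edge.
CS450 → CS120 → CS450 — yes.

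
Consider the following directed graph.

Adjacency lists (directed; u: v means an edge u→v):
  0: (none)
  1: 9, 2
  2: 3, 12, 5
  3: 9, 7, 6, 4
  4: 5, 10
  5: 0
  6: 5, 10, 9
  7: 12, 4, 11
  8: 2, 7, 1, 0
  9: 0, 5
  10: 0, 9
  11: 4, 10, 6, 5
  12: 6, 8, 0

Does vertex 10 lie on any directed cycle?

10 lies on a cycle iff there is a path from 10 back to itself.
Exploring from 10, it never reaches itself; equivalently, its strongly connected component is a singleton.

No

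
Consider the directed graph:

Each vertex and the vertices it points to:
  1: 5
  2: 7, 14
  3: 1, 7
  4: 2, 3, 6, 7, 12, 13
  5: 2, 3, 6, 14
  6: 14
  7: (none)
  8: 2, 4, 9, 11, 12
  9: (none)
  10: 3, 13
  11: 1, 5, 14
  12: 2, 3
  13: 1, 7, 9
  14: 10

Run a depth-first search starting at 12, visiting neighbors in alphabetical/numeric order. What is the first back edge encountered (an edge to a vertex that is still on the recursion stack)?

5->2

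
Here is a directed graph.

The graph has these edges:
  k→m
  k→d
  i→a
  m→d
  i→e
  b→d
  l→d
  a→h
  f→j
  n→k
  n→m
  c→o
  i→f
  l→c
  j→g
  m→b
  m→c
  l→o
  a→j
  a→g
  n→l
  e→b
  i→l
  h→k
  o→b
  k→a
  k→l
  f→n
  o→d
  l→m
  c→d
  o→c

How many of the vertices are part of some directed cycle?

A vertex is on a directed cycle iff it belongs to a strongly connected component of size ≥ 2 (or has a self-loop).
The vertices on cycles are {a, c, h, k, o} — 5 in total.

5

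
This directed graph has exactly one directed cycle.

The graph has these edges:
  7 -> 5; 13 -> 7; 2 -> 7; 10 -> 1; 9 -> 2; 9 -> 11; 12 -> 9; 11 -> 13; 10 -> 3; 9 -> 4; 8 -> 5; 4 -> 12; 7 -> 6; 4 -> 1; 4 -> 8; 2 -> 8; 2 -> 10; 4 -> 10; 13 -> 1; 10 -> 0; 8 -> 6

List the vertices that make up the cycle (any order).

DFS with gray/black marking from 4:
4 gray
  10 gray
    3 gray
    3 black
    0 gray
    0 black
    1 gray
    1 black
  10 black
  12 gray
    9 gray
      2 gray
        2→10: 10 black — skip
        7 gray
          6 gray
          6 black
          5 gray
          5 black
        7 black
        8 gray
          8→6: 6 black — skip
          8→5: 5 black — skip
        8 black
      2 black
      11 gray
        13 gray
          13→7: 7 black — skip
          13→1: 1 black — skip
        13 black
      11 black
      9→4: 4 is gray → back edge
Back edge closes the cycle 4 → 12 → 9 → 4; its vertices are {4, 9, 12}.

4, 9, 12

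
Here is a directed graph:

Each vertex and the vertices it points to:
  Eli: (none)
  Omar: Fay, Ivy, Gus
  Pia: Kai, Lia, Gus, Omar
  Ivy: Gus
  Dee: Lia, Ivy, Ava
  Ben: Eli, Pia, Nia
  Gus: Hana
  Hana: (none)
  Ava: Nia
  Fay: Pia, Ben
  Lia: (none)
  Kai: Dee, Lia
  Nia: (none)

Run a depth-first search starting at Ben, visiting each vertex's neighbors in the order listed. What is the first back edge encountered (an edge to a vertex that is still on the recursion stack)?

Fay→Pia

DFS from Ben (visiting each vertex's neighbors in the order listed); mark gray on enter, black on exit:
Ben gray
  Eli gray
  Eli black
  Pia gray
    Kai gray
      Dee gray
        Lia gray
        Lia black
        Ivy gray
          Gus gray
            Hana gray
            Hana black
          Gus black
        Ivy black
        Ava gray
          Nia gray
          Nia black
        Ava black
      Dee black
      Kai→Lia: Lia black — skip
    Kai black
    Pia→Lia: Lia black — skip
    Pia→Gus: Gus black — skip
    Omar gray
      Fay gray
        Fay→Pia: Pia is gray → back edge
First back edge: Fay → Pia.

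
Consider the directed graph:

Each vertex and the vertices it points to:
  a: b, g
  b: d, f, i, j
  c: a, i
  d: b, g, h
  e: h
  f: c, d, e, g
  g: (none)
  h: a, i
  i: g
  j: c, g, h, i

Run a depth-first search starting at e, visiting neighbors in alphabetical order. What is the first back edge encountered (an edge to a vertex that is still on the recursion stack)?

d→b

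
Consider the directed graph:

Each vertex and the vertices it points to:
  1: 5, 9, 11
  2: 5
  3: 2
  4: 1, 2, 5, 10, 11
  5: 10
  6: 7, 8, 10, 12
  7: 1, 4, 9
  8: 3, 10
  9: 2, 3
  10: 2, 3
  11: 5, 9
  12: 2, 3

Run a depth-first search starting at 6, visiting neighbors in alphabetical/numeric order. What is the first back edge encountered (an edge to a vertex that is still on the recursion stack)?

2→5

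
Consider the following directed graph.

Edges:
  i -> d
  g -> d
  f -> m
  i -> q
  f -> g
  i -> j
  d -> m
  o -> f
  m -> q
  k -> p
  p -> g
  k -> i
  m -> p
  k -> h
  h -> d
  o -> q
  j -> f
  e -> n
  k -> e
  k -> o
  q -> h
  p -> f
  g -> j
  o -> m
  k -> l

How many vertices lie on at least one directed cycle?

A vertex is on a directed cycle iff it belongs to a strongly connected component of size ≥ 2 (or has a self-loop).
The vertices on cycles are {d, f, g, h, j, m, p, q} — 8 in total.

8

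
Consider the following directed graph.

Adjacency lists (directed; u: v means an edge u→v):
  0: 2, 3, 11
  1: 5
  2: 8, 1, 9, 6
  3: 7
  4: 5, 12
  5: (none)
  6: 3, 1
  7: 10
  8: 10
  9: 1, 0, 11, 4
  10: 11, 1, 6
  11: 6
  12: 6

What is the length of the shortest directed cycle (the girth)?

3

For each vertex v, BFS finds the shortest path from v back to v.
The shortest such closed walk is 9 → 0 → 2 → 9, length 3.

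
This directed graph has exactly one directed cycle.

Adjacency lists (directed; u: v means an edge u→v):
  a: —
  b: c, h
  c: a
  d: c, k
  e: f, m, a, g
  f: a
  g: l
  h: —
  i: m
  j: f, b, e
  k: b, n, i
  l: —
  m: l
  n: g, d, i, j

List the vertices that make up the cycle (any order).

DFS with gray/black marking from d:
d gray
  c gray
    a gray
    a black
  c black
  k gray
    b gray
      b→c: c black — skip
      h gray
      h black
    b black
    n gray
      g gray
        l gray
        l black
      g black
      n→d: d is gray → back edge
Back edge closes the cycle d → k → n → d; its vertices are {d, k, n}.

d, k, n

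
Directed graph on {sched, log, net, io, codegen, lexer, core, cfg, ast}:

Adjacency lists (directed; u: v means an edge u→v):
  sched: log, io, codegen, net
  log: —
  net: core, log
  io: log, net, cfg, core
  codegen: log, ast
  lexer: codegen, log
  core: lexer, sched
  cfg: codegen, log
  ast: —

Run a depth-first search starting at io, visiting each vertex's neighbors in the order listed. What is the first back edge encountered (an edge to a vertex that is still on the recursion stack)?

DFS from io (visiting each vertex's neighbors in the order listed); mark gray on enter, black on exit:
io gray
  log gray
  log black
  net gray
    core gray
      lexer gray
        codegen gray
          codegen→log: log black — skip
          ast gray
          ast black
        codegen black
        lexer→log: log black — skip
      lexer black
      sched gray
        sched→log: log black — skip
        sched→io: io is gray → back edge
First back edge: sched → io.

sched->io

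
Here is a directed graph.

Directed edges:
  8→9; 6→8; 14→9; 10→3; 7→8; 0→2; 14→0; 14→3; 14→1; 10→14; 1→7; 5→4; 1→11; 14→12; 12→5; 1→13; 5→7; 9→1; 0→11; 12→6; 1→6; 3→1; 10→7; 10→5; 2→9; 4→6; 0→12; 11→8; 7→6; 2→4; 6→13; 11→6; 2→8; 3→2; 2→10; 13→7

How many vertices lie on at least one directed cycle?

A vertex is on a directed cycle iff it belongs to a strongly connected component of size ≥ 2 (or has a self-loop).
The vertices on cycles are {0, 1, 2, 3, 6, 7, 8, 9, 10, 11, 13, 14} — 12 in total.

12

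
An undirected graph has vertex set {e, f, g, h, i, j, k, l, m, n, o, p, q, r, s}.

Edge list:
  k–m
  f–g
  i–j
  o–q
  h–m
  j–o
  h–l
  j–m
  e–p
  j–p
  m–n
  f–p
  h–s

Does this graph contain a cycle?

No

DFS, tracking each vertex's parent; an edge to a visited non-parent vertex closes a cycle.
Start from i:
visit i (parent –)
  visit j (parent i)
    visit o (parent j)
      o–j: parent, skip
      visit q (parent o)
        q–o: parent, skip
    visit p (parent j)
      p–j: parent, skip
      visit f (parent p)
        visit g (parent f)
          g–f: parent, skip
        f–p: parent, skip
      visit e (parent p)
        e–p: parent, skip
    visit m (parent j)
      visit n (parent m)
        n–m: parent, skip
      visit h (parent m)
        visit l (parent h)
          l–h: parent, skip
        visit s (parent h)
          s–h: parent, skip
        h–m: parent, skip
      visit k (parent m)
        k–m: parent, skip
      m–j: parent, skip
    j–i: parent, skip
visit r (parent –)
No non-parent visited neighbor found — the graph is a forest.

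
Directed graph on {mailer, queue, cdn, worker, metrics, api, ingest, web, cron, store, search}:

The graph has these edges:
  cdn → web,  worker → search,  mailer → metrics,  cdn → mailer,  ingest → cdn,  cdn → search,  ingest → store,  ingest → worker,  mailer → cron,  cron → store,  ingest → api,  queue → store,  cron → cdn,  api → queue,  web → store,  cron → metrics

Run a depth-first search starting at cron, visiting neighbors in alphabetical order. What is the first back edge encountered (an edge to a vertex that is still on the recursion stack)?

mailer→cron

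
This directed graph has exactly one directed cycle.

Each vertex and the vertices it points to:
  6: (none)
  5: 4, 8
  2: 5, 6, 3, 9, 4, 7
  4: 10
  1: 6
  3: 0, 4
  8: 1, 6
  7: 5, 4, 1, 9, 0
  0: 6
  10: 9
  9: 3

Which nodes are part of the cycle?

3, 4, 9, 10

DFS with gray/black marking from 3:
3 gray
  0 gray
    6 gray
    6 black
  0 black
  4 gray
    10 gray
      9 gray
        9→3: 3 is gray → back edge
Back edge closes the cycle 3 → 4 → 10 → 9 → 3; its vertices are {3, 4, 9, 10}.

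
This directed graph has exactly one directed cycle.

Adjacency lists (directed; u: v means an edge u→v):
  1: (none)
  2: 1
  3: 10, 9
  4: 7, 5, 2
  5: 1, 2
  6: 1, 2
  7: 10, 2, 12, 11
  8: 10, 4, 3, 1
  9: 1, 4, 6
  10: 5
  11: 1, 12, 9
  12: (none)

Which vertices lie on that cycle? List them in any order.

DFS with gray/black marking from 4:
4 gray
  7 gray
    10 gray
      5 gray
        1 gray
        1 black
        2 gray
          2→1: 1 black — skip
        2 black
      5 black
    10 black
    7→2: 2 black — skip
    12 gray
    12 black
    11 gray
      11→1: 1 black — skip
      11→12: 12 black — skip
      9 gray
        9→1: 1 black — skip
        9→4: 4 is gray → back edge
Back edge closes the cycle 4 → 7 → 11 → 9 → 4; its vertices are {4, 7, 9, 11}.

4, 7, 9, 11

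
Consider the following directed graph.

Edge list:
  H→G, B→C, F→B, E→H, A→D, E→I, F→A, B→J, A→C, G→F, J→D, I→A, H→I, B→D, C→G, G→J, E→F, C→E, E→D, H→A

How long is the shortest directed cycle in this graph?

4

For each vertex v, BFS finds the shortest path from v back to v.
The shortest such closed walk is C → G → F → B → C, length 4.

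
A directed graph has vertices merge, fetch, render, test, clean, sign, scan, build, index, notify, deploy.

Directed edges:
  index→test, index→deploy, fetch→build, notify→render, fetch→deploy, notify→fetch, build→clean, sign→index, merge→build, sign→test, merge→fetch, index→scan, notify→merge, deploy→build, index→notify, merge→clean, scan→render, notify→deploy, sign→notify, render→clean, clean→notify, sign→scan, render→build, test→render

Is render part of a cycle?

Yes

render is on a cycle iff render can reach itself via ≥1 edge.
render → clean → notify → render — yes.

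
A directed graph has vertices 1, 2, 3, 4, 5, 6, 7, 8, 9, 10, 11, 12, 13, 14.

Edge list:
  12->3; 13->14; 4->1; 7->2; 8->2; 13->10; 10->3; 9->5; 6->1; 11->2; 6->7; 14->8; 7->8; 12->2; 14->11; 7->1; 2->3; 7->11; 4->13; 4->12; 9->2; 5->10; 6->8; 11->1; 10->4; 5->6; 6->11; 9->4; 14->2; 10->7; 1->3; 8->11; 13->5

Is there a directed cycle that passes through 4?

Yes

4 is on a cycle iff 4 can reach itself via ≥1 edge.
4 → 13 → 10 → 4 — yes.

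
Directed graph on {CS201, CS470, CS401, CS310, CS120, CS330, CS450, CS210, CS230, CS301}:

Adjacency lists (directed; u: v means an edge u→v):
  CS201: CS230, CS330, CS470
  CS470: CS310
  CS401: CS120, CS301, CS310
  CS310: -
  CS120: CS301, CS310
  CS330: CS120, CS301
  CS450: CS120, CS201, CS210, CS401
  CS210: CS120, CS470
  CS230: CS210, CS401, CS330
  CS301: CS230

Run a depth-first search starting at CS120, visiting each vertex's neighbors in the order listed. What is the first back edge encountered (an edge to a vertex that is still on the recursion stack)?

CS210->CS120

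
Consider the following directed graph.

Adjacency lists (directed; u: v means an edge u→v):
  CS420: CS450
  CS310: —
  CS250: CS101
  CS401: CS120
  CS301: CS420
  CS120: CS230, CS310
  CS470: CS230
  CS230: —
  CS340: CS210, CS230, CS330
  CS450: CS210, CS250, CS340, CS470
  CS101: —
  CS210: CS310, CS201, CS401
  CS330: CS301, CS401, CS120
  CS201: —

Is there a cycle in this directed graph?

DFS with white/gray/black marking, starting from CS340:
CS340 gray
  CS210 gray
    CS310 gray
    CS310 black
    CS201 gray
    CS201 black
    CS401 gray
      CS120 gray
        CS230 gray
        CS230 black
        CS120→CS310: CS310 black — skip
      CS120 black
    CS401 black
  CS210 black
  CS340→CS230: CS230 black — skip
  CS330 gray
    CS301 gray
      CS420 gray
        CS450 gray
          CS450→CS210: CS210 black — skip
          CS250 gray
            CS101 gray
            CS101 black
          CS250 black
          CS450→CS340: CS340 is gray → back edge
Back edge found, so a cycle exists: CS340 → CS330 → CS301 → CS420 → CS450 → CS340.

Yes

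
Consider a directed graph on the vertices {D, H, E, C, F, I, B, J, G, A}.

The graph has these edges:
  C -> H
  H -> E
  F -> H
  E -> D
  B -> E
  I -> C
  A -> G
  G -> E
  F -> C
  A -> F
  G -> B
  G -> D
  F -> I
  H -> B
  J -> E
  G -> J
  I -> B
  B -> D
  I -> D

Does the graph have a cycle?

No

DFS with white/gray/black marking, starting from G:
G gray
  E gray
    D gray
    D black
  E black
  J gray
    J→E: E black — skip
  J black
  B gray
    B→D: D black — skip
    B→E: E black — skip
  B black
  G→D: D black — skip
G black
H gray
  H→E: E black — skip
  H→B: B black — skip
H black
C gray
  C→H: H black — skip
C black
F gray
  I gray
    I→B: B black — skip
    I→C: C black — skip
    I→D: D black — skip
  I black
  F→C: C black — skip
  F→H: H black — skip
F black
A gray
  A→F: F black — skip
  A→G: G black — skip
A black
Every edge goes to a white or black vertex — no back edge, so the graph is acyclic.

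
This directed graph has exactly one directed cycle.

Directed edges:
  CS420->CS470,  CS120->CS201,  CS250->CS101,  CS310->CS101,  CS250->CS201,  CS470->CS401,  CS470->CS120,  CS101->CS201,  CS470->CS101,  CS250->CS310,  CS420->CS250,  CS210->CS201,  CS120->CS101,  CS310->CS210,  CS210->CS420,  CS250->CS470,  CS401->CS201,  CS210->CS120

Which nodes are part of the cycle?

CS210, CS250, CS310, CS420

DFS with gray/black marking from CS210:
CS210 gray
  CS201 gray
  CS201 black
  CS120 gray
    CS101 gray
      CS101→CS201: CS201 black — skip
    CS101 black
    CS120→CS201: CS201 black — skip
  CS120 black
  CS420 gray
    CS250 gray
      CS310 gray
        CS310→CS101: CS101 black — skip
        CS310→CS210: CS210 is gray → back edge
Back edge closes the cycle CS210 → CS420 → CS250 → CS310 → CS210; its vertices are {CS210, CS250, CS310, CS420}.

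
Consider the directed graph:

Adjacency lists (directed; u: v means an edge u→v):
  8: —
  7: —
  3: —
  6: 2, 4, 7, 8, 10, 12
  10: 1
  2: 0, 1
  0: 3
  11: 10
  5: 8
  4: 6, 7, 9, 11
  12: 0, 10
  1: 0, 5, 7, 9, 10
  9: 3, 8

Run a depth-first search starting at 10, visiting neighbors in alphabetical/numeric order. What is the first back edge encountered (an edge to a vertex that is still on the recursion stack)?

1→10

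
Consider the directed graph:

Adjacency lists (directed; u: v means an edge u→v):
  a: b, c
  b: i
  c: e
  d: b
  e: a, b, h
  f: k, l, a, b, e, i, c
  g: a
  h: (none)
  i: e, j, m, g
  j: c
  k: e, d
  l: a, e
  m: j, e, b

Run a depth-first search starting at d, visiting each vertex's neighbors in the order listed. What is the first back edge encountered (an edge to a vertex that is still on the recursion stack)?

a->b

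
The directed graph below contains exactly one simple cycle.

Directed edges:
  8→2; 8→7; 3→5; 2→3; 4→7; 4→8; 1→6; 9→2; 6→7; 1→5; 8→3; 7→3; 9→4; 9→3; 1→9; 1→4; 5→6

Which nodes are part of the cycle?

3, 5, 6, 7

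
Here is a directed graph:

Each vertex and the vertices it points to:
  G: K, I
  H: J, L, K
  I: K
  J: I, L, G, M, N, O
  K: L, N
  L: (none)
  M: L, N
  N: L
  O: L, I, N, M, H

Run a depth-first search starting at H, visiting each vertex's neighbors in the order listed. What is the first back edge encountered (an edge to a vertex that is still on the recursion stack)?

O→H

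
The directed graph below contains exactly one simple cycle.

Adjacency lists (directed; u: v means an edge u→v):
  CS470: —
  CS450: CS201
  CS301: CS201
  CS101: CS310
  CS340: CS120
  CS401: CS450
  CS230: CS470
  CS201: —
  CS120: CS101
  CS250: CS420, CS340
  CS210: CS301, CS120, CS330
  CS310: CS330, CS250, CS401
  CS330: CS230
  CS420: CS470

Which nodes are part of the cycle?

CS101, CS120, CS250, CS310, CS340

DFS with gray/black marking from CS120:
CS120 gray
  CS101 gray
    CS310 gray
      CS330 gray
        CS230 gray
          CS470 gray
          CS470 black
        CS230 black
      CS330 black
      CS250 gray
        CS420 gray
          CS420→CS470: CS470 black — skip
        CS420 black
        CS340 gray
          CS340→CS120: CS120 is gray → back edge
Back edge closes the cycle CS120 → CS101 → CS310 → CS250 → CS340 → CS120; its vertices are {CS101, CS120, CS250, CS310, CS340}.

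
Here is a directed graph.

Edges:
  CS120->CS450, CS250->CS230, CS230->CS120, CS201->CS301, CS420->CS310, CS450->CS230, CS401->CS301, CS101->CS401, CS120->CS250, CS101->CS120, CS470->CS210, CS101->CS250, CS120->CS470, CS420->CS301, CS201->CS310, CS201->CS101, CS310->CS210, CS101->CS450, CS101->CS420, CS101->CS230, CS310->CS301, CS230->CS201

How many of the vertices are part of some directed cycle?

6

A vertex is on a directed cycle iff it belongs to a strongly connected component of size ≥ 2 (or has a self-loop).
The vertices on cycles are {CS101, CS120, CS201, CS230, CS250, CS450} — 6 in total.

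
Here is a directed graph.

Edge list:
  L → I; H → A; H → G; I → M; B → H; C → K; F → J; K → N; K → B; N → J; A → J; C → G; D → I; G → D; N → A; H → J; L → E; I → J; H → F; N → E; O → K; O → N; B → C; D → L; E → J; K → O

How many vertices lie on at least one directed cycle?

4

A vertex is on a directed cycle iff it belongs to a strongly connected component of size ≥ 2 (or has a self-loop).
The vertices on cycles are {B, C, K, O} — 4 in total.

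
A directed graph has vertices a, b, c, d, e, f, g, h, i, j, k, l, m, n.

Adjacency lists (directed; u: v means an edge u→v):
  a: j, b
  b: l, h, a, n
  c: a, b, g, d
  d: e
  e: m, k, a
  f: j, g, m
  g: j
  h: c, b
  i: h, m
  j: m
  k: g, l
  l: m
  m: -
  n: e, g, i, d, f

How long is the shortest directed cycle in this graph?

2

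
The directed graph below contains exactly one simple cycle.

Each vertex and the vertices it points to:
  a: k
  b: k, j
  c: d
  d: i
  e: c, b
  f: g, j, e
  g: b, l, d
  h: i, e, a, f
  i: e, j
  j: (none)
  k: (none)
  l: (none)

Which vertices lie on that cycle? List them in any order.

DFS with gray/black marking from e:
e gray
  c gray
    d gray
      i gray
        i→e: e is gray → back edge
Back edge closes the cycle e → c → d → i → e; its vertices are {c, d, e, i}.

c, d, e, i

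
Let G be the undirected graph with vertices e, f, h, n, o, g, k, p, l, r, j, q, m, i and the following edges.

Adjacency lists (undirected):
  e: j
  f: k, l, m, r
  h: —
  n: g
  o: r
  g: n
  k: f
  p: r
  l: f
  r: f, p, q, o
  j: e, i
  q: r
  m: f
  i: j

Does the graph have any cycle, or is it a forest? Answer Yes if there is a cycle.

No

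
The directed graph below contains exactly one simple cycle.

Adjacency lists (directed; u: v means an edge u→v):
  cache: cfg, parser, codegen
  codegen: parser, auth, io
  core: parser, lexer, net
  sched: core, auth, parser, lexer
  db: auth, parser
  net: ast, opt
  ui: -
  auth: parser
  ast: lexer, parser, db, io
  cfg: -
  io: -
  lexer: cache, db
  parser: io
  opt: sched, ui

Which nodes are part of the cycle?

DFS with gray/black marking from core:
core gray
  parser gray
    io gray
    io black
  parser black
  lexer gray
    cache gray
      cfg gray
      cfg black
      cache→parser: parser black — skip
      codegen gray
        codegen→parser: parser black — skip
        auth gray
          auth→parser: parser black — skip
        auth black
        codegen→io: io black — skip
      codegen black
    cache black
    db gray
      db→auth: auth black — skip
      db→parser: parser black — skip
    db black
  lexer black
  net gray
    ast gray
      ast→lexer: lexer black — skip
      ast→parser: parser black — skip
      ast→db: db black — skip
      ast→io: io black — skip
    ast black
    opt gray
      sched gray
        sched→core: core is gray → back edge
Back edge closes the cycle core → net → opt → sched → core; its vertices are {net, opt, core, sched}.

net, opt, core, sched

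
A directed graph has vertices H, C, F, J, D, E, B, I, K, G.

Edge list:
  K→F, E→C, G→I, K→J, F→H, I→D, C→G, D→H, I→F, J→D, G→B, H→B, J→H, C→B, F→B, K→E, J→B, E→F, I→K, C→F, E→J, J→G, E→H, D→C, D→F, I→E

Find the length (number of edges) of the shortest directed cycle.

For each vertex v, BFS finds the shortest path from v back to v.
The shortest such closed walk is I → D → C → G → I, length 4.

4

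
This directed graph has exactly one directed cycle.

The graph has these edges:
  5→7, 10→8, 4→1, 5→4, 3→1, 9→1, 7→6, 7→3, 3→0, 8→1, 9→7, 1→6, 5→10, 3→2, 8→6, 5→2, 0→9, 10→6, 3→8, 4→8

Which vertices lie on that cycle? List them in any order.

DFS with gray/black marking from 7:
7 gray
  6 gray
  6 black
  3 gray
    2 gray
    2 black
    1 gray
      1→6: 6 black — skip
    1 black
    8 gray
      8→6: 6 black — skip
      8→1: 1 black — skip
    8 black
    0 gray
      9 gray
        9→7: 7 is gray → back edge
Back edge closes the cycle 7 → 3 → 0 → 9 → 7; its vertices are {0, 3, 7, 9}.

0, 3, 7, 9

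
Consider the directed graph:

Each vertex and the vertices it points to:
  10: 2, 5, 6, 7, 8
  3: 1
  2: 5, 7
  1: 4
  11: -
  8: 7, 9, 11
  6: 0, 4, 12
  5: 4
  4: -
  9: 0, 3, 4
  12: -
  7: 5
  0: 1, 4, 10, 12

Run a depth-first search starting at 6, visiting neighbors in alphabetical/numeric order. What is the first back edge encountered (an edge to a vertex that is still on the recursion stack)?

10->6

DFS from 6 (visiting neighbors in alphabetical/numeric order); mark gray on enter, black on exit:
6 gray
  0 gray
    1 gray
      4 gray
      4 black
    1 black
    0→4: 4 black — skip
    10 gray
      2 gray
        5 gray
          5→4: 4 black — skip
        5 black
        7 gray
          7→5: 5 black — skip
        7 black
      2 black
      10→5: 5 black — skip
      10→6: 6 is gray → back edge
First back edge: 10 → 6.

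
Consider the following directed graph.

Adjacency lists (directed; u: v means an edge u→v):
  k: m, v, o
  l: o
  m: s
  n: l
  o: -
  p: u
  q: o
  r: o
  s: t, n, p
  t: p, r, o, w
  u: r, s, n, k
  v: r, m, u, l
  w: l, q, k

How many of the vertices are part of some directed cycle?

A vertex is on a directed cycle iff it belongs to a strongly connected component of size ≥ 2 (or has a self-loop).
The vertices on cycles are {k, m, p, s, t, u, v, w} — 8 in total.

8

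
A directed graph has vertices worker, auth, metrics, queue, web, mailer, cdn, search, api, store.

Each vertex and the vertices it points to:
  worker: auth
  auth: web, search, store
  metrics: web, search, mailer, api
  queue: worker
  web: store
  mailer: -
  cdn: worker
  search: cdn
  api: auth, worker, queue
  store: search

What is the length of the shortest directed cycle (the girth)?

4

For each vertex v, BFS finds the shortest path from v back to v.
The shortest such closed walk is auth → search → cdn → worker → auth, length 4.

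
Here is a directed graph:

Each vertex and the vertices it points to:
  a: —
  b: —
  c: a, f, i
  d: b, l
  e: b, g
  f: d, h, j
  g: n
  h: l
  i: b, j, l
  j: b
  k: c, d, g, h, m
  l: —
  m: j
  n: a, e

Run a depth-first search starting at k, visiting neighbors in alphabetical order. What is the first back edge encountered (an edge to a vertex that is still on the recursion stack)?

DFS from k (visiting neighbors in alphabetical order); mark gray on enter, black on exit:
k gray
  c gray
    a gray
    a black
    f gray
      d gray
        b gray
        b black
        l gray
        l black
      d black
      h gray
        h→l: l black — skip
      h black
      j gray
        j→b: b black — skip
      j black
    f black
    i gray
      i→b: b black — skip
      i→j: j black — skip
      i→l: l black — skip
    i black
  c black
  k→d: d black — skip
  g gray
    n gray
      n→a: a black — skip
      e gray
        e→b: b black — skip
        e→g: g is gray → back edge
First back edge: e → g.

e->g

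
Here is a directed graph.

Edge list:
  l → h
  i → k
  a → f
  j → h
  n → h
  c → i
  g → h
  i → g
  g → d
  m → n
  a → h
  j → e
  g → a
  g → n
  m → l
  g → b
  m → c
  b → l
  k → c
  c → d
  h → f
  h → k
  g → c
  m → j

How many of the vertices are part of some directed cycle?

A vertex is on a directed cycle iff it belongs to a strongly connected component of size ≥ 2 (or has a self-loop).
The vertices on cycles are {a, b, c, g, h, i, k, l, n} — 9 in total.

9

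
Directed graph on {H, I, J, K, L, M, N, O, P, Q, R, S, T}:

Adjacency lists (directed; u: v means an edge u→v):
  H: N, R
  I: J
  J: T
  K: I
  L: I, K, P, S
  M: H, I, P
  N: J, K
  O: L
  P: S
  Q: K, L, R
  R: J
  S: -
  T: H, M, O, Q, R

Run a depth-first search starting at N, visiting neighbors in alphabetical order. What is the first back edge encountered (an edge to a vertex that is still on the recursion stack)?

DFS from N (visiting neighbors in alphabetical order); mark gray on enter, black on exit:
N gray
  J gray
    T gray
      H gray
        H→N: N is gray → back edge
First back edge: H → N.

H->N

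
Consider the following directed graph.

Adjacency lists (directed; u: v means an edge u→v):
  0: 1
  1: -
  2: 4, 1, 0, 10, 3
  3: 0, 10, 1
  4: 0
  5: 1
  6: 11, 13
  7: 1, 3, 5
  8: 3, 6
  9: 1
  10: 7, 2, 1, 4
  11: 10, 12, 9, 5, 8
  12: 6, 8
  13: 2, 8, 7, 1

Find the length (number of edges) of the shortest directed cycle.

2

For each vertex v, BFS finds the shortest path from v back to v.
The shortest such closed walk is 10 → 2 → 10, length 2.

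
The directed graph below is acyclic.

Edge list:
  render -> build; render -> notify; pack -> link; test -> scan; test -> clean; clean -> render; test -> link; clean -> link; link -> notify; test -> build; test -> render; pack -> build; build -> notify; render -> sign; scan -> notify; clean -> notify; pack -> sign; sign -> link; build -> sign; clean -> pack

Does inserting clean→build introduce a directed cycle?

No

Adding clean→build creates a cycle iff build can already reach clean.
Explore from build: no path reaches clean. The graph stays acyclic.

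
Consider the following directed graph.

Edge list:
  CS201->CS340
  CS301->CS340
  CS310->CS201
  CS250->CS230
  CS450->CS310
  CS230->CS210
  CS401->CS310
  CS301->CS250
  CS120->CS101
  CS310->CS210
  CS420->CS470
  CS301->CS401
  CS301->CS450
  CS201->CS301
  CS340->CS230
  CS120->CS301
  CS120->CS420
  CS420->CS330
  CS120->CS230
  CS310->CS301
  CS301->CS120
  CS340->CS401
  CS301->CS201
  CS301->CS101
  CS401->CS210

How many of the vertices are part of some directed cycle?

7

A vertex is on a directed cycle iff it belongs to a strongly connected component of size ≥ 2 (or has a self-loop).
The vertices on cycles are {CS120, CS201, CS301, CS310, CS340, CS401, CS450} — 7 in total.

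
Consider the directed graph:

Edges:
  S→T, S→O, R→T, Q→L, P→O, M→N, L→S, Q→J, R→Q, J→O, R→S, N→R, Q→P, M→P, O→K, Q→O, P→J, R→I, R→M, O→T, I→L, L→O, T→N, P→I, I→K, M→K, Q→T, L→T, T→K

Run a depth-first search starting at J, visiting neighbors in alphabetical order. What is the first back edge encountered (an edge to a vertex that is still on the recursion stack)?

DFS from J (visiting neighbors in alphabetical order); mark gray on enter, black on exit:
J gray
  O gray
    K gray
    K black
    T gray
      T→K: K black — skip
      N gray
        R gray
          I gray
            I→K: K black — skip
            L gray
              L→O: O is gray → back edge
First back edge: L → O.

L→O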